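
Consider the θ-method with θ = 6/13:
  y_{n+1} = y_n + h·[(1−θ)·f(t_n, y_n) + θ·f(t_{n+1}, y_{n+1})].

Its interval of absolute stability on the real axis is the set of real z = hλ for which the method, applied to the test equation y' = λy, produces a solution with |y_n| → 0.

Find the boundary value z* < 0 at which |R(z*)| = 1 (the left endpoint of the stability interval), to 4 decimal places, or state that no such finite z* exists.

With y'=λy (z=hλ):
  y_{n+1} = y_n + z·[7/13·y_n + 6/13·y_{n+1}] ⇒ (1 − 6/13z)y_{n+1} = (1 + 7/13z)y_n
  Hence R(z) = (1 + 7/13z)/(1 − 6/13z).

Need |R(x)|<1, x<0.
x=-1.38: |R|=0.1570
R=−1: 1+7/13x = −1+6/13x ⇒ -1/13x=2 ⇒ x=2/(-1/13)=-26.0000
Confirm numerically:
  x=-15.530: |R|=0.90139 <1
  x=-14.638: |R|=0.88731 <1
  x=-12.895: |R|=0.85499 <1
  x=-10.978: |R|=0.80953 <1
  x=-26.378: |R|=1.00221 >1
  x=-26.373: |R|=1.00218 >1
  x=-26.088: |R|=1.00052 >1
Stable set (-26.0000, 0).

z* = -26.0000.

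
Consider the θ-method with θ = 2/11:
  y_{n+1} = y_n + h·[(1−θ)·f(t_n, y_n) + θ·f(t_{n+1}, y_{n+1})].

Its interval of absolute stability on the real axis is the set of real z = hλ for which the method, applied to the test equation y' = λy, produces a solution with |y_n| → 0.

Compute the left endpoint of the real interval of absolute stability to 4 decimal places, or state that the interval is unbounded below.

On y'=λy, z=hλ:
  y_{n+1} = y_n + z·[9/11·y_n + 2/11·y_{n+1}] ⇒ (1 − 2/11z)y_{n+1} = (1 + 9/11z)y_n
  so R(z) = (1 + 9/11z)/(1 − 2/11z).

Find x<0 with |R(x)|<1.
x=-1.44: |R|=0.1412
R=−1: 1+9/11x = −1+2/11x ⇒ -7/11x=2 ⇒ x=2/(-7/11)=-3.1429
Confirm numerically:
  x=-2.562: |R|=0.74783 <1
  x=-1.999: |R|=0.46613 <1
  x=-1.358: |R|=0.08909 <1
  x=-3.712: |R|=1.21624 >1
  x=-3.641: |R|=1.19073 >1
Interval (-3.1429, 0).

left endpoint -3.1429.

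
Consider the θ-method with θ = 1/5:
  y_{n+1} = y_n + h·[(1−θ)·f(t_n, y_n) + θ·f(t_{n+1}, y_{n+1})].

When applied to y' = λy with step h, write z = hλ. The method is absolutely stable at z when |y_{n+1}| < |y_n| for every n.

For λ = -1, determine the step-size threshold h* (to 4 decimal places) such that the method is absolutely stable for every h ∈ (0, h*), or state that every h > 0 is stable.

Test eqn y'=λy, z=hλ:
  y_{n+1} = y_n + z·[4/5·y_n + 1/5·y_{n+1}] ⇒ (1 − 1/5z)y_{n+1} = (1 + 4/5z)y_n
  R(z) = (1 + 4/5z)/(1 − 1/5z).

Find x<0 with |R(x)|<1.
x=-1.69: |R|=0.2631
R=−1: 1+4/5x = −1+1/5x ⇒ -3/5x=2 ⇒ x=2/(-3/5)=-3.3333
Confirm numerically:
  x=-2.218: |R|=0.53644 <1
  x=-1.911: |R|=0.38258 <1
  x=-1.673: |R|=0.25356 <1
  x=-1.540: |R|=0.17737 <1
  x=-3.891: |R|=1.18817 >1
  x=-3.694: |R|=1.12445 >1
  x=-3.668: |R|=1.11583 >1
Interval (-3.3333, 0).

(-3.3333,0); λ=-1 ⇒ h* = (10/3)/1 = 3.3333.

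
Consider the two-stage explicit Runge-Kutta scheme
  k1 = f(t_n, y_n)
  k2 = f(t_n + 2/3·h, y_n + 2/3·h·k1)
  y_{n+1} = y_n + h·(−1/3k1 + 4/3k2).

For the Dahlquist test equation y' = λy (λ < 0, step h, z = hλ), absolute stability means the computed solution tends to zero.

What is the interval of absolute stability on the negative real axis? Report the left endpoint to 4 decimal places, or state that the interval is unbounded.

Set f=λy, z=hλ:
  k1=λy_n ⇒ h·k1=z·y_n;  k2=λ(1+2/3z)y_n ⇒ h·k2=z(1+2/3z)y_n
  y_{n+1}/y_n = 1 − 1/3z + 4/3z(1+2/3z) = 1 + z + 8/9z²
  ⇒ R(z) = 1 + z + 8/9z².

Boundary: |R(x)|=1, x<0.
x=-0.69: |R|=0.7332
R=1: x+8/9x²=0 ⇒ x=−9/8=-1.1250; min R=1−1/(4·8/9)=0.7188>−1
Confirm numerically:
  x=-1.095: |R|=0.97080 <1
  x=-0.864: |R|=0.79955 <1
  x=-0.623: |R|=0.72200 <1
  x=-0.477: |R|=0.72525 <1
  x=-1.631: |R|=1.73359 >1
  x=-1.454: |R|=1.42521 >1
Interval (-1.1250, 0).

z∈(-1.1250,0).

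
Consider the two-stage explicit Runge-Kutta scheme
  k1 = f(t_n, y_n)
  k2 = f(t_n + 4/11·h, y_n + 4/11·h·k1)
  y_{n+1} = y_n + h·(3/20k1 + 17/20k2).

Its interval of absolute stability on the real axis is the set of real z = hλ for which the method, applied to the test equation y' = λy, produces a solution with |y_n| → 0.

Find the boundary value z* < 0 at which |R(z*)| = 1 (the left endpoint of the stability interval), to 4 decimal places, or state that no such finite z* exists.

Test eqn y'=λy, z=hλ:
  k1=λy_n ⇒ h·k1=z·y_n;  k2=λ(1+4/11z)y_n ⇒ h·k2=z(1+4/11z)y_n
  y_{n+1}/y_n = 1 + 3/20z + 17/20z(1+4/11z) = 1 + z + 17/55z²
  so R(z) = 1 + z + 17/55z².

Solve |R(x)|<1 on ℝ⁻.
x=-1.4: |R|=0.2058
R=1: x+17/55x²=0 ⇒ x=−55/17=-3.2353; min R=1−1/(4·17/55)=0.1912>−1
Confirm numerically:
  x=-3.136: |R|=0.90375 <1
  x=-2.569: |R|=0.47093 <1
  x=-2.139: |R|=0.27519 <1
  x=-1.682: |R|=0.19246 <1
  x=-3.495: |R|=1.28055 >1
  x=-3.478: |R|=1.26091 >1
  x=-3.340: |R|=1.10809 >1
Stable set (-3.2353, 0).

left endpoint -3.2353.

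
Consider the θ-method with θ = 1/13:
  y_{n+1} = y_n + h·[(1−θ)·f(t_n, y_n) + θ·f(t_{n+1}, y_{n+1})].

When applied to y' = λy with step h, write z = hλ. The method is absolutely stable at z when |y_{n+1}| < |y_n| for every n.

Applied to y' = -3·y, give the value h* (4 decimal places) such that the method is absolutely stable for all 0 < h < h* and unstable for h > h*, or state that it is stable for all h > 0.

(-2.3636,0); λ=-3 ⇒ h* = (26/11)/3 = 0.7879.

Test eqn y'=λy, z=hλ:
  y_{n+1} = y_n + z·[12/13·y_n + 1/13·y_{n+1}] ⇒ (1 − 1/13z)y_{n+1} = (1 + 12/13z)y_n
  ⇒ R(z) = (1 + 12/13z)/(1 − 1/13z).

Need |R(x)|<1, x<0.
x=-0.34: |R|=0.6687
R=−1: 1+12/13x = −1+1/13x ⇒ -11/13x=2 ⇒ x=2/(-11/13)=-2.3636
Confirm numerically:
  x=-2.271: |R|=0.93327 <1
  x=-2.168: |R|=0.85812 <1
  x=-1.441: |R|=0.29721 <1
  x=-1.033: |R|=0.04304 <1
  x=-2.591: |R|=1.16041 >1
  x=-2.496: |R|=1.09396 >1
Interval (-2.3636, 0).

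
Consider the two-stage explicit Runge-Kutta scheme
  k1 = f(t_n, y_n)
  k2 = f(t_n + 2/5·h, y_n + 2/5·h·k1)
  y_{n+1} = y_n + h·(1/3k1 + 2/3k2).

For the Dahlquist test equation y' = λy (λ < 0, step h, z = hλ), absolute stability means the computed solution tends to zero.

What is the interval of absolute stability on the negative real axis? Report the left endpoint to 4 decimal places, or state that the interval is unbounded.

(-3.7500, 0).

Set f=λy, z=hλ:
  k1=λy_n ⇒ h·k1=z·y_n;  k2=λ(1+2/5z)y_n ⇒ h·k2=z(1+2/5z)y_n
  y_{n+1}/y_n = 1 + 1/3z + 2/3z(1+2/5z) = 1 + z + 4/15z²
  R(z) = 1 + z + 4/15z².

Boundary: |R(x)|=1, x<0.
x=-1.59: |R|=0.0842
R=1: x+4/15x²=0 ⇒ x=−15/4=-3.7500; min R=1−1/(4·4/15)=0.0625>−1
Confirm numerically:
  x=-3.190: |R|=0.52363 <1
  x=-2.374: |R|=0.12890 <1
  x=-1.887: |R|=0.06254 <1
  x=-1.626: |R|=0.07903 <1
  x=-4.242: |R|=1.55655 >1
  x=-4.075: |R|=1.35317 >1
Interval (-3.7500, 0).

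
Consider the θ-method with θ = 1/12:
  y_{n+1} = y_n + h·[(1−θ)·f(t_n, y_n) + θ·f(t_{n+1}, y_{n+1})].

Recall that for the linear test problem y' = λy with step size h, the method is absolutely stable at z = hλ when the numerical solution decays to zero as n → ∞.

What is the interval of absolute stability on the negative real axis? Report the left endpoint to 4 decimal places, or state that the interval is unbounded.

(-2.4000, 0).

With y'=λy (z=hλ):
  y_{n+1} = y_n + z·[11/12·y_n + 1/12·y_{n+1}] ⇒ (1 − 1/12z)y_{n+1} = (1 + 11/12z)y_n
  ⇒ R(z) = (1 + 11/12z)/(1 − 1/12z).

Need |R(x)|<1, x<0.
x=-0.9: |R|=0.1628
R=−1: 1+11/12x = −1+1/12x ⇒ -5/6x=2 ⇒ x=2/(-5/6)=-2.4000
Confirm numerically:
  x=-2.170: |R|=0.83769 <1
  x=-2.146: |R|=0.82044 <1
  x=-1.979: |R|=0.69883 <1
  x=-1.548: |R|=0.37112 <1
  x=-2.886: |R|=1.32648 >1
  x=-2.771: |R|=1.25117 >1
  x=-2.556: |R|=1.10717 >1
So |R|<1 on (-2.4000, 0).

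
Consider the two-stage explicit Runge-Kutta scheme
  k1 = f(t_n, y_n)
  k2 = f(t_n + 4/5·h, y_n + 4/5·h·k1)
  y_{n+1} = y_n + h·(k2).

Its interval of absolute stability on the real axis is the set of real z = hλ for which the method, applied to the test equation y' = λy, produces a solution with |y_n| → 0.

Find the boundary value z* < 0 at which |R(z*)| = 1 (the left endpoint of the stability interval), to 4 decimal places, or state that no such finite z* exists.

With y'=λy (z=hλ):
  k1=λy_n ⇒ h·k1=z·y_n;  k2=λ(1+4/5z)y_n ⇒ h·k2=z(1+4/5z)y_n
  y_{n+1}/y_n = 1 + z(1+4/5z) = 1 + z + 4/5z²
  so R(z) = 1 + z + 4/5z².

Boundary: |R(x)|=1, x<0.
x=-0.52: |R|=0.6963
R=1: x+4/5x²=0 ⇒ x=−5/4=-1.2500; min R=1−1/(4·4/5)=0.6875>−1
Confirm numerically:
  x=-0.852: |R|=0.72872 <1
  x=-0.729: |R|=0.69615 <1
  x=-0.690: |R|=0.69088 <1
  x=-1.803: |R|=1.79765 >1
  x=-1.489: |R|=1.28470 >1
  x=-1.288: |R|=1.03916 >1
Interval (-1.2500, 0).

z* = -1.2500.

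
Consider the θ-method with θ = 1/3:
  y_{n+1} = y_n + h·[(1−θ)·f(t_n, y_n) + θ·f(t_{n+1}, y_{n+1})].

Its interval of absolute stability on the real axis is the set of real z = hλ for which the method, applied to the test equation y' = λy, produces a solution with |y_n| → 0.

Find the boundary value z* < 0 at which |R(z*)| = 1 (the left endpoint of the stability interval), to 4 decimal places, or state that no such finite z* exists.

left endpoint -6.0000.

Test eqn y'=λy, z=hλ:
  y_{n+1} = y_n + z·[2/3·y_n + 1/3·y_{n+1}] ⇒ (1 − 1/3z)y_{n+1} = (1 + 2/3z)y_n
  R(z) = (1 + 2/3z)/(1 − 1/3z).

Solve |R(x)|<1 on ℝ⁻.
x=-1.16: |R|=0.1635
R=−1: 1+2/3x = −1+1/3x ⇒ -1/3x=2 ⇒ x=2/(-1/3)=-6.0000
Confirm numerically:
  x=-4.144: |R|=0.74020 <1
  x=-4.046: |R|=0.72268 <1
  x=-4.037: |R|=0.72105 <1
  x=-6.275: |R|=1.02965 >1
  x=-6.087: |R|=1.00957 >1
Interval (-6.0000, 0).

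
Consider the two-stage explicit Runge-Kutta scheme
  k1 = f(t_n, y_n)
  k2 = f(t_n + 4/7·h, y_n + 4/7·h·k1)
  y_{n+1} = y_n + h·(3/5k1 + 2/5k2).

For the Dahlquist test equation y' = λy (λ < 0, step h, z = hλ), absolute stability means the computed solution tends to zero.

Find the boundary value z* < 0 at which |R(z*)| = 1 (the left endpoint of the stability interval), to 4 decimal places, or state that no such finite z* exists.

z* = -4.3750.

With y'=λy (z=hλ):
  k1=λy_n ⇒ h·k1=z·y_n;  k2=λ(1+4/7z)y_n ⇒ h·k2=z(1+4/7z)y_n
  y_{n+1}/y_n = 1 + 3/5z + 2/5z(1+4/7z) = 1 + z + 8/35z²
  ⇒ R(z) = 1 + z + 8/35z².

Need |R(x)|<1, x<0.
x=-1.47: |R|=0.0239
R=1: x+8/35x²=0 ⇒ x=−35/8=-4.3750; min R=1−1/(4·8/35)=-0.0938>−1
Confirm numerically:
  x=-3.688: |R|=0.42088 <1
  x=-3.416: |R|=0.25121 <1
  x=-3.245: |R|=0.16186 <1
  x=-4.908: |R|=1.59793 >1
  x=-4.545: |R|=1.17661 >1
Interval (-4.3750, 0).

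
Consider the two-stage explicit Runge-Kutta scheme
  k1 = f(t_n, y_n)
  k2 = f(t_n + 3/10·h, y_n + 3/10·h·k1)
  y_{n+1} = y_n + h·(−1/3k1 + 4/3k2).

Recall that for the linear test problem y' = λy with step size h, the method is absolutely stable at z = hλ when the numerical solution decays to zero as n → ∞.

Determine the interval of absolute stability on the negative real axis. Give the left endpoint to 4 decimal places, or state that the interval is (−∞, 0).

(-2.5000, 0).

Test eqn y'=λy, z=hλ:
  k1=λy_n ⇒ h·k1=z·y_n;  k2=λ(1+3/10z)y_n ⇒ h·k2=z(1+3/10z)y_n
  y_{n+1}/y_n = 1 − 1/3z + 4/3z(1+3/10z) = 1 + z + 2/5z²
  Hence R(z) = 1 + z + 2/5z².

Boundary: |R(x)|=1, x<0.
x=-1.79: |R|=0.4916
R=1: x+2/5x²=0 ⇒ x=−5/2=-2.5000; min R=1−1/(4·2/5)=0.3750>−1
Confirm numerically:
  x=-2.313: |R|=0.82699 <1
  x=-2.130: |R|=0.68476 <1
  x=-1.524: |R|=0.40503 <1
  x=-1.001: |R|=0.39980 <1
  x=-3.045: |R|=1.66381 >1
  x=-2.793: |R|=1.32734 >1
Stable set (-2.5000, 0).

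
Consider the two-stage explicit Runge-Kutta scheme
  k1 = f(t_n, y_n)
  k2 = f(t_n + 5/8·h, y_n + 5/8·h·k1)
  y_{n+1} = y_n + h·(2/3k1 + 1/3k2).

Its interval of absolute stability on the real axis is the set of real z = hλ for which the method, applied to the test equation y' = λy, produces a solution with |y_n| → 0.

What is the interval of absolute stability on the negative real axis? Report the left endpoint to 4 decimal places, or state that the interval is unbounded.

On y'=λy, z=hλ:
  k1=λy_n ⇒ h·k1=z·y_n;  k2=λ(1+5/8z)y_n ⇒ h·k2=z(1+5/8z)y_n
  y_{n+1}/y_n = 1 + 2/3z + 1/3z(1+5/8z) = 1 + z + 5/24z²
  so R(z) = 1 + z + 5/24z².

Find x<0 with |R(x)|<1.
x=-1.05: |R|=0.1797
R=1: x+5/24x²=0 ⇒ x=−24/5=-4.8000; min R=1−1/(4·5/24)=-0.2000>−1
Confirm numerically:
  x=-3.537: |R|=0.06933 <1
  x=-3.243: |R|=0.05195 <1
  x=-3.032: |R|=0.11679 <1
  x=-2.486: |R|=0.19846 <1
  x=-5.277: |R|=1.52440 >1
  x=-5.059: |R|=1.27298 >1
  x=-5.009: |R|=1.21810 >1
Stable set (-4.8000, 0).

(-4.8000, 0).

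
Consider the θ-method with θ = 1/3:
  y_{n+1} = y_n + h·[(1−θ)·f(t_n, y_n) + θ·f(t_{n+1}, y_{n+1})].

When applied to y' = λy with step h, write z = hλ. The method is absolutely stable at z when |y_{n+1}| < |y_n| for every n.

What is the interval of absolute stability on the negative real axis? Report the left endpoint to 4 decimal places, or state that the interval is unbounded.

With y'=λy (z=hλ):
  y_{n+1} = y_n + z·[2/3·y_n + 1/3·y_{n+1}] ⇒ (1 − 1/3z)y_{n+1} = (1 + 2/3z)y_n
  so R(z) = (1 + 2/3z)/(1 − 1/3z).

Solve |R(x)|<1 on ℝ⁻.
x=-1.32: |R|=0.0833
R=−1: 1+2/3x = −1+1/3x ⇒ -1/3x=2 ⇒ x=2/(-1/3)=-6.0000
Confirm numerically:
  x=-5.358: |R|=0.92319 <1
  x=-5.079: |R|=0.88600 <1
  x=-4.551: |R|=0.80810 <1
  x=-2.783: |R|=0.44371 <1
  x=-6.486: |R|=1.05123 >1
  x=-6.034: |R|=1.00376 >1
Interval (-6.0000, 0).

z∈(-6.0000,0).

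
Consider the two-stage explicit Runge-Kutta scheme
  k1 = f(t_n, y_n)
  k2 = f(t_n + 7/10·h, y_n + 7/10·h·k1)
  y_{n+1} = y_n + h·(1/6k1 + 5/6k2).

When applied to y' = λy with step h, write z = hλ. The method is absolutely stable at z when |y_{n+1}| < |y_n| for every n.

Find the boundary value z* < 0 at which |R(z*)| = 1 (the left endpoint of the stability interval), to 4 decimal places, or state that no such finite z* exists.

left endpoint -1.7143.

Test eqn y'=λy, z=hλ:
  k1=λy_n ⇒ h·k1=z·y_n;  k2=λ(1+7/10z)y_n ⇒ h·k2=z(1+7/10z)y_n
  y_{n+1}/y_n = 1 + 1/6z + 5/6z(1+7/10z) = 1 + z + 7/12z²
  R(z) = 1 + z + 7/12z².

Boundary: |R(x)|=1, x<0.
x=-0.37: |R|=0.7099
R=1: x+7/12x²=0 ⇒ x=−12/7=-1.7143; min R=1−1/(4·7/12)=0.5714>−1
Confirm numerically:
  x=-1.171: |R|=0.62889 <1
  x=-1.046: |R|=0.59223 <1
  x=-0.868: |R|=0.57150 <1
  x=-0.803: |R|=0.57314 <1
  x=-1.912: |R|=1.22052 >1
  x=-1.834: |R|=1.12807 >1
Stable set (-1.7143, 0).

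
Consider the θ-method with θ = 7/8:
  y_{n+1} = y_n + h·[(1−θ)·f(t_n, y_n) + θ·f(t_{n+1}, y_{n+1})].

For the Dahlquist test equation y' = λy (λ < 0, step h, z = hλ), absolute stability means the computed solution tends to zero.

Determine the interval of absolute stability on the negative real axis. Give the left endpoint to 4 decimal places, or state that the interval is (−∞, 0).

With y'=λy (z=hλ):
  y_{n+1} = y_n + z·[1/8·y_n + 7/8·y_{n+1}] ⇒ (1 − 7/8z)y_{n+1} = (1 + 1/8z)y_n
  ⇒ R(z) = (1 + 1/8z)/(1 − 7/8z).

Need |R(x)|<1, x<0.
x=-1.69: |R|=0.3182
x=-2: |R|=0.2727
x=-10: |R|=0.0256
x=-100: |R|=0.1299
θ=7/8≥1/2 ⇒ |1+1/8x|<|1−7/8x| ∀x<0 ⇒ interval (−∞,0).

(−∞, 0) — no finite endpoint.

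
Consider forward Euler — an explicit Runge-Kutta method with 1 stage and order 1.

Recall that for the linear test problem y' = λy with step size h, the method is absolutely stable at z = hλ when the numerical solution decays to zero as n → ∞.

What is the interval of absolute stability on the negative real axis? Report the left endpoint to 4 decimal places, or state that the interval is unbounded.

z∈(-2.0000,0).

Test eqn y'=λy, z=hλ:
  order 1, 1-stage ⇒ R(z)=1+z
  (e.g. R(-0.96)=0.04000, |R|=0.04000)

Solve |R(x)|<1 on ℝ⁻.
x=-0.96: |R|=0.0400
|R(-2.09)|=1.0900 |R(-1.9)|=0.9000 |R(-1.59)|=0.5900
Bisect:
  x_lo=-2.8115 |R|=1.8115  x_hi=-0.3025 |R|=0.6975
  mid=-1.55699 |R|=0.55699 →hi
  mid=-2.18424 |R|=1.18424 →lo
  mid=-1.87062 |R|=0.87062 →hi
  mid=-2.02743 |R|=1.02743 →lo
  mid=-1.94902 |R|=0.94902 →hi
  mid=-1.98822 |R|=0.98822 →hi
  mid=-2.00782 |R|=1.00782 →lo
  mid=-1.99802 |R|=0.99802 →hi
  mid=-2.00292 |R|=1.00292 →lo
  mid=-2.00047 |R|=1.00047 →lo
  ...
  [-2.00002,-1.99986] ⇒ x*=-2.0000
Interval (-2.0000, 0).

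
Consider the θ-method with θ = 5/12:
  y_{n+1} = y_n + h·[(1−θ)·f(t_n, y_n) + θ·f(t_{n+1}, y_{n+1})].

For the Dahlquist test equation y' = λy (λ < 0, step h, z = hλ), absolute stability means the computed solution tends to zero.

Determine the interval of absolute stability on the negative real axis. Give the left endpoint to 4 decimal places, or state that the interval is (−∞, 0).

z∈(-12.0000,0).

On y'=λy, z=hλ:
  y_{n+1} = y_n + z·[7/12·y_n + 5/12·y_{n+1}] ⇒ (1 − 5/12z)y_{n+1} = (1 + 7/12z)y_n
  ⇒ R(z) = (1 + 7/12z)/(1 − 5/12z).

Find x<0 with |R(x)|<1.
x=-0.8: |R|=0.4000
R=−1: 1+7/12x = −1+5/12x ⇒ -1/6x=2 ⇒ x=2/(-1/6)=-12.0000
Confirm numerically:
  x=-10.427: |R|=0.95095 <1
  x=-7.562: |R|=0.82180 <1
  x=-5.823: |R|=0.69953 <1
  x=-12.320: |R|=1.00870 >1
  x=-12.256: |R|=1.00699 >1
Stable set (-12.0000, 0).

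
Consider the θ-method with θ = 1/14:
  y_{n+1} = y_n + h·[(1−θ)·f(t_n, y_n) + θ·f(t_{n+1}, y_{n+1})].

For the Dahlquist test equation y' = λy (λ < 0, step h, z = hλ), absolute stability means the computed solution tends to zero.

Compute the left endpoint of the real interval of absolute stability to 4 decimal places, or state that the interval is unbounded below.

z* = -2.3333.

With y'=λy (z=hλ):
  y_{n+1} = y_n + z·[13/14·y_n + 1/14·y_{n+1}] ⇒ (1 − 1/14z)y_{n+1} = (1 + 13/14z)y_n
  so R(z) = (1 + 13/14z)/(1 − 1/14z).

Need |R(x)|<1, x<0.
x=-0.56: |R|=0.4615
R=−1: 1+13/14x = −1+1/14x ⇒ -6/7x=2 ⇒ x=2/(-6/7)=-2.3333
Confirm numerically:
  x=-2.302: |R|=0.97694 <1
  x=-1.418: |R|=0.28759 <1
  x=-1.164: |R|=0.07465 <1
  x=-1.154: |R|=0.06612 <1
  x=-2.705: |R|=1.26699 >1
  x=-2.556: |R|=1.16139 >1
  x=-2.436: |R|=1.07496 >1
Interval (-2.3333, 0).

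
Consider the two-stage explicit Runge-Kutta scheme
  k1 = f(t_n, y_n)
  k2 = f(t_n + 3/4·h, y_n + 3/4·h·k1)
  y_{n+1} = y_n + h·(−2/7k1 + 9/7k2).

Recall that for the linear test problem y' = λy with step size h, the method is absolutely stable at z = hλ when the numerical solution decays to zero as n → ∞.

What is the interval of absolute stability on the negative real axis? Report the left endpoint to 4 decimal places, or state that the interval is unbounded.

z∈(-1.0370,0).

Set f=λy, z=hλ:
  k1=λy_n ⇒ h·k1=z·y_n;  k2=λ(1+3/4z)y_n ⇒ h·k2=z(1+3/4z)y_n
  y_{n+1}/y_n = 1 − 2/7z + 9/7z(1+3/4z) = 1 + z + 27/28z²
  so R(z) = 1 + z + 27/28z².

Solve |R(x)|<1 on ℝ⁻.
x=-1.58: |R|=1.8272
R=1: x+27/28x²=0 ⇒ x=−28/27=-1.0370; min R=1−1/(4·27/28)=0.7407>−1
Confirm numerically:
  x=-0.994: |R|=0.95875 <1
  x=-0.574: |R|=0.74371 <1
  x=-0.494: |R|=0.74132 <1
  x=-0.446: |R|=0.74581 <1
  x=-1.514: |R|=1.69633 >1
  x=-1.478: |R|=1.62847 >1
  x=-1.431: |R|=1.54363 >1
Stable set (-1.0370, 0).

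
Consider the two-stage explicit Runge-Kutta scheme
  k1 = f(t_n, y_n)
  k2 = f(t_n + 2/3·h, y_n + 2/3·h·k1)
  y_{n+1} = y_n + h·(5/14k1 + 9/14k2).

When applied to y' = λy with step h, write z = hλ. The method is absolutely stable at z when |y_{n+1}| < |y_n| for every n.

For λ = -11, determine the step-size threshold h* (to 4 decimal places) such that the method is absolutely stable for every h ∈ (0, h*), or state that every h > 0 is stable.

Test eqn y'=λy, z=hλ:
  k1=λy_n ⇒ h·k1=z·y_n;  k2=λ(1+2/3z)y_n ⇒ h·k2=z(1+2/3z)y_n
  y_{n+1}/y_n = 1 + 5/14z + 9/14z(1+2/3z) = 1 + z + 3/7z²
  ⇒ R(z) = 1 + z + 3/7z².

Find x<0 with |R(x)|<1.
x=-1.29: |R|=0.4232
R=1: x+3/7x²=0 ⇒ x=−7/3=-2.3333; min R=1−1/(4·3/7)=0.4167>−1
Confirm numerically:
  x=-2.203: |R|=0.87695 <1
  x=-1.888: |R|=0.63966 <1
  x=-1.807: |R|=0.59239 <1
  x=-1.117: |R|=0.41772 <1
  x=-2.724: |R|=1.45608 >1
  x=-2.460: |R|=1.13354 >1
Interval (-2.3333, 0).

(-2.3333,0); λ=-11 ⇒ h* = (7/3)/11 = 0.2121.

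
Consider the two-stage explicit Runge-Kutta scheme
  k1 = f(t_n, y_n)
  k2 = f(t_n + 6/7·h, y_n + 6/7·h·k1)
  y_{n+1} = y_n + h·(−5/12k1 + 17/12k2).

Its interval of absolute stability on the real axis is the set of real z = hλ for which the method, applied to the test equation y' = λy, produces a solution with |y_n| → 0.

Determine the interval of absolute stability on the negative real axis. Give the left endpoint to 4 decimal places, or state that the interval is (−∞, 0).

(-0.8235, 0).

On y'=λy, z=hλ:
  k1=λy_n ⇒ h·k1=z·y_n;  k2=λ(1+6/7z)y_n ⇒ h·k2=z(1+6/7z)y_n
  y_{n+1}/y_n = 1 − 5/12z + 17/12z(1+6/7z) = 1 + z + 17/14z²
  ⇒ R(z) = 1 + z + 17/14z².

Boundary: |R(x)|=1, x<0.
x=-0.61: |R|=0.8418
R=1: x+17/14x²=0 ⇒ x=−14/17=-0.8235; min R=1−1/(4·17/14)=0.7941>−1
Confirm numerically:
  x=-0.768: |R|=0.94821 <1
  x=-0.702: |R|=0.89640 <1
  x=-0.643: |R|=0.85905 <1
  x=-0.542: |R|=0.81471 <1
  x=-1.362: |R|=1.89055 >1
  x=-0.993: |R|=1.20435 >1
So |R|<1 on (-0.8235, 0).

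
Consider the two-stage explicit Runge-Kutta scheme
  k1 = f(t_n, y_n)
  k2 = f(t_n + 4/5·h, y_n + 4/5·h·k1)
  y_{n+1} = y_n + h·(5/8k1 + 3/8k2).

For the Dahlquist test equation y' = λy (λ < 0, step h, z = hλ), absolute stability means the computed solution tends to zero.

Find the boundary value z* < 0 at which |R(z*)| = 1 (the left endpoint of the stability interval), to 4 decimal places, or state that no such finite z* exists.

left endpoint -3.3333.

Set f=λy, z=hλ:
  k1=λy_n ⇒ h·k1=z·y_n;  k2=λ(1+4/5z)y_n ⇒ h·k2=z(1+4/5z)y_n
  y_{n+1}/y_n = 1 + 5/8z + 3/8z(1+4/5z) = 1 + z + 3/10z²
  R(z) = 1 + z + 3/10z².

Solve |R(x)|<1 on ℝ⁻.
x=-0.5: |R|=0.5750
R=1: x+3/10x²=0 ⇒ x=−10/3=-3.3333; min R=1−1/(4·3/10)=0.1667>−1
Confirm numerically:
  x=-3.220: |R|=0.89052 <1
  x=-2.707: |R|=0.49135 <1
  x=-1.462: |R|=0.17923 <1
  x=-3.587: |R|=1.27297 >1
  x=-3.476: |R|=1.14877 >1
  x=-3.355: |R|=1.02181 >1
Stable set (-3.3333, 0).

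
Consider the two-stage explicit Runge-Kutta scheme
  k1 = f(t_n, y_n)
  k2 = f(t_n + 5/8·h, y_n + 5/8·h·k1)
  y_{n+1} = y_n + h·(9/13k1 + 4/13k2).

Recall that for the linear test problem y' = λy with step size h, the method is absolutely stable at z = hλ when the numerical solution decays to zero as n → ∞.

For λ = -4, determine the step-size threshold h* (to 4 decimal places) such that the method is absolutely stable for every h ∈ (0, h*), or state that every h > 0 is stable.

(-5.2000,0); λ=-4 ⇒ h* = (26/5)/4 = 1.3000.

On y'=λy, z=hλ:
  k1=λy_n ⇒ h·k1=z·y_n;  k2=λ(1+5/8z)y_n ⇒ h·k2=z(1+5/8z)y_n
  y_{n+1}/y_n = 1 + 9/13z + 4/13z(1+5/8z) = 1 + z + 5/26z²
  Hence R(z) = 1 + z + 5/26z².

Solve |R(x)|<1 on ℝ⁻.
x=-1.19: |R|=0.0823
R=1: x+5/26x²=0 ⇒ x=−26/5=-5.2000; min R=1−1/(4·5/26)=-0.3000>−1
Confirm numerically:
  x=-3.813: |R|=0.01704 <1
  x=-3.646: |R|=0.08959 <1
  x=-3.070: |R|=0.25752 <1
  x=-2.650: |R|=0.29952 <1
  x=-5.790: |R|=1.65694 >1
  x=-5.717: |R|=1.56840 >1
Interval (-5.2000, 0).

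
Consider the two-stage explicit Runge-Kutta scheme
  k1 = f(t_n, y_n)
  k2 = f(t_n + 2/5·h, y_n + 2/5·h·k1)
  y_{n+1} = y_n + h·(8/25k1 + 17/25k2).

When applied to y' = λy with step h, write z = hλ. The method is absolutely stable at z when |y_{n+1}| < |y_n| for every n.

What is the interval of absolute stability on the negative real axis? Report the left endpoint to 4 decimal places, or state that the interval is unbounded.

z∈(-3.6765,0).

With y'=λy (z=hλ):
  k1=λy_n ⇒ h·k1=z·y_n;  k2=λ(1+2/5z)y_n ⇒ h·k2=z(1+2/5z)y_n
  y_{n+1}/y_n = 1 + 8/25z + 17/25z(1+2/5z) = 1 + z + 34/125z²
  Hence R(z) = 1 + z + 34/125z².

Find x<0 with |R(x)|<1.
x=-0.39: |R|=0.6514
R=1: x+34/125x²=0 ⇒ x=−125/34=-3.6765; min R=1−1/(4·34/125)=0.0809>−1
Confirm numerically:
  x=-3.593: |R|=0.91842 <1
  x=-3.250: |R|=0.62300 <1
  x=-2.522: |R|=0.20805 <1
  x=-1.557: |R|=0.10240 <1
  x=-4.237: |R|=1.64599 >1
  x=-3.925: |R|=1.26533 >1
Interval (-3.6765, 0).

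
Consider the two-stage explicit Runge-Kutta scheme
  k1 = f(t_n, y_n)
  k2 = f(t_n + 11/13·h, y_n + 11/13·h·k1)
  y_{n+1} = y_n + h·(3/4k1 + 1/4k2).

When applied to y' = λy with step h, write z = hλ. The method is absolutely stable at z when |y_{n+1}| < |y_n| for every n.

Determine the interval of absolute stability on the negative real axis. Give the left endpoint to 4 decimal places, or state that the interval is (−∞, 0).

Test eqn y'=λy, z=hλ:
  k1=λy_n ⇒ h·k1=z·y_n;  k2=λ(1+11/13z)y_n ⇒ h·k2=z(1+11/13z)y_n
  y_{n+1}/y_n = 1 + 3/4z + 1/4z(1+11/13z) = 1 + z + 11/52z²
  R(z) = 1 + z + 11/52z².

Need |R(x)|<1, x<0.
x=-1.18: |R|=0.1145
R=1: x+11/52x²=0 ⇒ x=−52/11=-4.7273; min R=1−1/(4·11/52)=-0.1818>−1
Confirm numerically:
  x=-4.620: |R|=0.89516 <1
  x=-3.834: |R|=0.27552 <1
  x=-3.456: |R|=0.07060 <1
  x=-5.196: |R|=1.51520 >1
  x=-5.184: |R|=1.50085 >1
  x=-4.769: |R|=1.04210 >1
Interval (-4.7273, 0).

z∈(-4.7273,0).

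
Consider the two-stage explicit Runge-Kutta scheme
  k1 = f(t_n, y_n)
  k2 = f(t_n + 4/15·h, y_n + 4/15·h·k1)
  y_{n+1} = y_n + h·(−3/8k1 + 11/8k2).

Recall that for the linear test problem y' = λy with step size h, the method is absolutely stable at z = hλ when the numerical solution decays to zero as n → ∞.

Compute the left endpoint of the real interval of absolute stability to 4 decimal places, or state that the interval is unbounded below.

Set f=λy, z=hλ:
  k1=λy_n ⇒ h·k1=z·y_n;  k2=λ(1+4/15z)y_n ⇒ h·k2=z(1+4/15z)y_n
  y_{n+1}/y_n = 1 − 3/8z + 11/8z(1+4/15z) = 1 + z + 11/30z²
  Hence R(z) = 1 + z + 11/30z².

Boundary: |R(x)|=1, x<0.
x=-0.84: |R|=0.4187
R=1: x+11/30x²=0 ⇒ x=−30/11=-2.7273; min R=1−1/(4·11/30)=0.3182>−1
Confirm numerically:
  x=-1.907: |R|=0.42644 <1
  x=-1.847: |R|=0.40385 <1
  x=-1.641: |R|=0.34639 <1
  x=-1.601: |R|=0.33884 <1
  x=-3.155: |R|=1.49481 >1
  x=-2.951: |R|=1.24208 >1
So |R|<1 on (-2.7273, 0).

z* = -2.7273.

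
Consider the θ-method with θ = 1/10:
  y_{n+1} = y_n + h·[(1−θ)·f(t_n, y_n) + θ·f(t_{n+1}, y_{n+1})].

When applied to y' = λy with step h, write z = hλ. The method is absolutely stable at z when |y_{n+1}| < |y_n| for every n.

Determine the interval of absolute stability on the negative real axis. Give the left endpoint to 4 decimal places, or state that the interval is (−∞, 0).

On y'=λy, z=hλ:
  y_{n+1} = y_n + z·[9/10·y_n + 1/10·y_{n+1}] ⇒ (1 − 1/10z)y_{n+1} = (1 + 9/10z)y_n
  ⇒ R(z) = (1 + 9/10z)/(1 − 1/10z).

Need |R(x)|<1, x<0.
x=-1.74: |R|=0.4821
R=−1: 1+9/10x = −1+1/10x ⇒ -4/5x=2 ⇒ x=2/(-4/5)=-2.5000
Confirm numerically:
  x=-2.183: |R|=0.79184 <1
  x=-1.484: |R|=0.29223 <1
  x=-1.470: |R|=0.28160 <1
  x=-1.429: |R|=0.25033 <1
  x=-3.051: |R|=1.33775 >1
  x=-2.930: |R|=1.26605 >1
  x=-2.623: |R|=1.07795 >1
So |R|<1 on (-2.5000, 0).

z∈(-2.5000,0).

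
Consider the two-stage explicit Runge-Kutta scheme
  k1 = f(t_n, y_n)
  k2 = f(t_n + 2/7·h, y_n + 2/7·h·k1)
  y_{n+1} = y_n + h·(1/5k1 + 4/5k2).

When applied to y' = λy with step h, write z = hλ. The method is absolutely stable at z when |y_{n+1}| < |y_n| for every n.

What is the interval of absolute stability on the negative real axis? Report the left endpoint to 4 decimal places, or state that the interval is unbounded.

On y'=λy, z=hλ:
  k1=λy_n ⇒ h·k1=z·y_n;  k2=λ(1+2/7z)y_n ⇒ h·k2=z(1+2/7z)y_n
  y_{n+1}/y_n = 1 + 1/5z + 4/5z(1+2/7z) = 1 + z + 8/35z²
  Hence R(z) = 1 + z + 8/35z².

Find x<0 with |R(x)|<1.
x=-0.79: |R|=0.3527
R=1: x+8/35x²=0 ⇒ x=−35/8=-4.3750; min R=1−1/(4·8/35)=-0.0938>−1
Confirm numerically:
  x=-3.868: |R|=0.55175 <1
  x=-3.488: |R|=0.29283 <1
  x=-3.430: |R|=0.25912 <1
  x=-3.152: |R|=0.11888 <1
  x=-4.789: |R|=1.45318 >1
  x=-4.630: |R|=1.26986 >1
  x=-4.614: |R|=1.25206 >1
Stable set (-4.3750, 0).

(-4.3750, 0).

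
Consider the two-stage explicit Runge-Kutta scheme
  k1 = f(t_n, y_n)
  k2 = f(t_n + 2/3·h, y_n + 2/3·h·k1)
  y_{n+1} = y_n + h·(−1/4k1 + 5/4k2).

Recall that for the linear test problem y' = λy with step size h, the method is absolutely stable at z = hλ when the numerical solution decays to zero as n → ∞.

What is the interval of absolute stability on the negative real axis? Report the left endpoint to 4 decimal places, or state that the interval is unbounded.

z∈(-1.2000,0).

With y'=λy (z=hλ):
  k1=λy_n ⇒ h·k1=z·y_n;  k2=λ(1+2/3z)y_n ⇒ h·k2=z(1+2/3z)y_n
  y_{n+1}/y_n = 1 − 1/4z + 5/4z(1+2/3z) = 1 + z + 5/6z²
  Hence R(z) = 1 + z + 5/6z².

Find x<0 with |R(x)|<1.
x=-1.76: |R|=1.8213
R=1: x+5/6x²=0 ⇒ x=−6/5=-1.2000; min R=1−1/(4·5/6)=0.7000>−1
Confirm numerically:
  x=-1.072: |R|=0.88565 <1
  x=-1.048: |R|=0.86725 <1
  x=-0.982: |R|=0.82160 <1
  x=-1.737: |R|=1.77731 >1
  x=-1.543: |R|=1.44104 >1
Interval (-1.2000, 0).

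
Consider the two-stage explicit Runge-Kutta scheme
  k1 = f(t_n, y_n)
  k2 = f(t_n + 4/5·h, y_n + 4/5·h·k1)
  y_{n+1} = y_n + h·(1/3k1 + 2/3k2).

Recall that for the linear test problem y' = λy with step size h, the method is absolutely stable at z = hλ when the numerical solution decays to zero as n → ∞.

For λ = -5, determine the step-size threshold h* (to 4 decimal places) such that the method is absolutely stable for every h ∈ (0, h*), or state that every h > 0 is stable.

On y'=λy, z=hλ:
  k1=λy_n ⇒ h·k1=z·y_n;  k2=λ(1+4/5z)y_n ⇒ h·k2=z(1+4/5z)y_n
  y_{n+1}/y_n = 1 + 1/3z + 2/3z(1+4/5z) = 1 + z + 8/15z²
  ⇒ R(z) = 1 + z + 8/15z².

Need |R(x)|<1, x<0.
x=-0.78: |R|=0.5445
R=1: x+8/15x²=0 ⇒ x=−15/8=-1.8750; min R=1−1/(4·8/15)=0.5312>−1
Confirm numerically:
  x=-1.630: |R|=0.78701 <1
  x=-1.626: |R|=0.78407 <1
  x=-1.082: |R|=0.54239 <1
  x=-2.207: |R|=1.39079 >1
  x=-1.997: |R|=1.12994 >1
  x=-1.903: |R|=1.02842 >1
Stable set (-1.8750, 0).

(-1.8750,0); λ=-5 ⇒ h* = (15/8)/5 = 0.3750.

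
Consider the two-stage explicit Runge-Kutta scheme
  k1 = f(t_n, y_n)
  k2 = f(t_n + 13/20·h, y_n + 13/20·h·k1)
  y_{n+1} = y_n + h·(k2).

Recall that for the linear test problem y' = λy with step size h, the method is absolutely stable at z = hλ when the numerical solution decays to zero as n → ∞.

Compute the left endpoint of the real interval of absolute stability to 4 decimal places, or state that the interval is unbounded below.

z* = -1.5385.

With y'=λy (z=hλ):
  k1=λy_n ⇒ h·k1=z·y_n;  k2=λ(1+13/20z)y_n ⇒ h·k2=z(1+13/20z)y_n
  y_{n+1}/y_n = 1 + z(1+13/20z) = 1 + z + 13/20z²
  so R(z) = 1 + z + 13/20z².

Find x<0 with |R(x)|<1.
x=-1.15: |R|=0.7096
R=1: x+13/20x²=0 ⇒ x=−20/13=-1.5385; min R=1−1/(4·13/20)=0.6154>−1
Confirm numerically:
  x=-1.422: |R|=0.89235 <1
  x=-1.253: |R|=0.76751 <1
  x=-1.197: |R|=0.73433 <1
  x=-2.088: |R|=1.74583 >1
  x=-2.055: |R|=1.68997 >1
Stable set (-1.5385, 0).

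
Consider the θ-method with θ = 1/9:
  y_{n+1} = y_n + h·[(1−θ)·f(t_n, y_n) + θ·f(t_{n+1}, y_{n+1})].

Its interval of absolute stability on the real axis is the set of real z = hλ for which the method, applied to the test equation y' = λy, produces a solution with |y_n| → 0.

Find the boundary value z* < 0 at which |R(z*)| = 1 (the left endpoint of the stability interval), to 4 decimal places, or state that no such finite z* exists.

z* = -2.5714.

Test eqn y'=λy, z=hλ:
  y_{n+1} = y_n + z·[8/9·y_n + 1/9·y_{n+1}] ⇒ (1 − 1/9z)y_{n+1} = (1 + 8/9z)y_n
  Hence R(z) = (1 + 8/9z)/(1 − 1/9z).

Solve |R(x)|<1 on ℝ⁻.
x=-1.67: |R|=0.4086
R=−1: 1+8/9x = −1+1/9x ⇒ -7/9x=2 ⇒ x=2/(-7/9)=-2.5714
Confirm numerically:
  x=-1.889: |R|=0.56130 <1
  x=-1.861: |R|=0.54212 <1
  x=-1.399: |R|=0.21079 <1
  x=-1.075: |R|=0.03970 <1
  x=-3.115: |R|=1.31407 >1
  x=-2.856: |R|=1.16802 >1
So |R|<1 on (-2.5714, 0).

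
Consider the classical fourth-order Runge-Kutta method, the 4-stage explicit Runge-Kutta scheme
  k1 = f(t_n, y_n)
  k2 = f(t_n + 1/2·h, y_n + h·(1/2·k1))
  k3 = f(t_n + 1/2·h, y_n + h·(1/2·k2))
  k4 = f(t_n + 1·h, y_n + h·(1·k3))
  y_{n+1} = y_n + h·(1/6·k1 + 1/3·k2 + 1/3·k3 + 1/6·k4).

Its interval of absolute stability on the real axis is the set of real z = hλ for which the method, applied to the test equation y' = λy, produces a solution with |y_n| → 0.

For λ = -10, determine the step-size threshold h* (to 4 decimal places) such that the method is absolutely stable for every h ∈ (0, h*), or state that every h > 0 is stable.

(-2.7853,0); λ=-10 ⇒ h* = 0.2785.

Set f=λy, z=hλ:
  order 4, 4-stage ⇒ R(z)=1+z+z^2/2+z^3/6+z^4/24
  (e.g. R(-0.73)=0.48345, |R|=0.48345)

Solve |R(x)|<1 on ℝ⁻.
x=-0.73: |R|=0.4834
|R(-2.9)|=1.1872 |R(-1.82)|=0.2886 |R(-0.59)|=0.5549
Bisect:
  x_lo=-3.2838 |R|=2.0512  x_hi=-0.2835 |R|=0.7531
  mid=-1.78366 |R|=0.28303 →hi
  mid=-2.53374 |R|=0.68240 →hi
  mid=-2.90877 |R|=1.20270 →lo
  mid=-2.72125 |R|=0.90766 →hi
  mid=-2.81501 |R|=1.04574 →lo
  mid=-2.76813 |R|=0.97444 →hi
  mid=-2.79157 |R|=1.00951 →lo
  mid=-2.77985 |R|=0.99183 →hi
  ...
  [-2.78535,-2.78516] ⇒ x*=-2.7853
Stable set (-2.7853, 0).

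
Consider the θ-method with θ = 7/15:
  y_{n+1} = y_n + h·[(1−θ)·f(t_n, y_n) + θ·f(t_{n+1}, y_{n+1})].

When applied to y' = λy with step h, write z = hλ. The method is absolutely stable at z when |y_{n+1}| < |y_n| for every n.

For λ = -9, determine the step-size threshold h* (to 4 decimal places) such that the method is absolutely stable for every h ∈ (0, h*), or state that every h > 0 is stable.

Set f=λy, z=hλ:
  y_{n+1} = y_n + z·[8/15·y_n + 7/15·y_{n+1}] ⇒ (1 − 7/15z)y_{n+1} = (1 + 8/15z)y_n
  so R(z) = (1 + 8/15z)/(1 − 7/15z).

Find x<0 with |R(x)|<1.
x=-1.13: |R|=0.2601
R=−1: 1+8/15x = −1+7/15x ⇒ -1/15x=2 ⇒ x=2/(-1/15)=-30.0000
Confirm numerically:
  x=-27.290: |R|=0.98685 <1
  x=-26.325: |R|=0.98156 <1
  x=-13.172: |R|=0.84303 <1
  x=-30.311: |R|=1.00137 >1
  x=-30.037: |R|=1.00016 >1
Stable set (-30.0000, 0).

(-30.0000,0); λ=-9 ⇒ h* = (30)/9 = 3.3333.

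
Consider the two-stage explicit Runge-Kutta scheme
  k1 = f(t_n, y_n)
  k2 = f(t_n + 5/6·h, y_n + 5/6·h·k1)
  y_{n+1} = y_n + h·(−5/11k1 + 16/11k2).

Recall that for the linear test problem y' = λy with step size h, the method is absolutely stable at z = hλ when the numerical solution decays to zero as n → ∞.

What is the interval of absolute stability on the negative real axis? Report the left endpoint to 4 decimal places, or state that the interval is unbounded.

z∈(-0.8250,0).

With y'=λy (z=hλ):
  k1=λy_n ⇒ h·k1=z·y_n;  k2=λ(1+5/6z)y_n ⇒ h·k2=z(1+5/6z)y_n
  y_{n+1}/y_n = 1 − 5/11z + 16/11z(1+5/6z) = 1 + z + 40/33z²
  R(z) = 1 + z + 40/33z².

Need |R(x)|<1, x<0.
x=-1.33: |R|=1.8141
R=1: x+40/33x²=0 ⇒ x=−33/40=-0.8250; min R=1−1/(4·40/33)=0.7937>−1
Confirm numerically:
  x=-0.649: |R|=0.86155 <1
  x=-0.552: |R|=0.81734 <1
  x=-0.397: |R|=0.79404 <1
  x=-0.345: |R|=0.79927 <1
  x=-1.242: |R|=1.62777 >1
  x=-1.087: |R|=1.34520 >1
  x=-0.945: |R|=1.13745 >1
Interval (-0.8250, 0).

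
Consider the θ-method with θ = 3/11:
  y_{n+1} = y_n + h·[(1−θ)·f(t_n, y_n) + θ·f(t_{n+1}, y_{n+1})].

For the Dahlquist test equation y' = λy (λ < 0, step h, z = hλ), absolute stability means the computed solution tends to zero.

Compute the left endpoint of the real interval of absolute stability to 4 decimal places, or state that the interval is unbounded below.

Set f=λy, z=hλ:
  y_{n+1} = y_n + z·[8/11·y_n + 3/11·y_{n+1}] ⇒ (1 − 3/11z)y_{n+1} = (1 + 8/11z)y_n
  ⇒ R(z) = (1 + 8/11z)/(1 − 3/11z).

Need |R(x)|<1, x<0.
x=-0.91: |R|=0.2709
R=−1: 1+8/11x = −1+3/11x ⇒ -5/11x=2 ⇒ x=2/(-5/11)=-4.4000
Confirm numerically:
  x=-3.450: |R|=0.77752 <1
  x=-3.002: |R|=0.65060 <1
  x=-2.461: |R|=0.47261 <1
  x=-4.771: |R|=1.07328 >1
  x=-4.755: |R|=1.07026 >1
  x=-4.652: |R|=1.05049 >1
So |R|<1 on (-4.4000, 0).

left endpoint -4.4000.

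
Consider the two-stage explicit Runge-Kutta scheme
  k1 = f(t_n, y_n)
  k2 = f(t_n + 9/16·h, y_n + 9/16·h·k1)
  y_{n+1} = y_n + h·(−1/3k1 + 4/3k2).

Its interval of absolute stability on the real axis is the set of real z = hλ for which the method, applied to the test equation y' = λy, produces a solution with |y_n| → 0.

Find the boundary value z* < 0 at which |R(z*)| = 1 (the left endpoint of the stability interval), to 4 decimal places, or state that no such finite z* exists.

With y'=λy (z=hλ):
  k1=λy_n ⇒ h·k1=z·y_n;  k2=λ(1+9/16z)y_n ⇒ h·k2=z(1+9/16z)y_n
  y_{n+1}/y_n = 1 − 1/3z + 4/3z(1+9/16z) = 1 + z + 3/4z²
  ⇒ R(z) = 1 + z + 3/4z².

Find x<0 with |R(x)|<1.
x=-0.5: |R|=0.6875
R=1: x+3/4x²=0 ⇒ x=−4/3=-1.3333; min R=1−1/(4·3/4)=0.6667>−1
Confirm numerically:
  x=-1.243: |R|=0.91579 <1
  x=-0.912: |R|=0.71181 <1
  x=-0.911: |R|=0.71144 <1
  x=-0.536: |R|=0.67947 <1
  x=-1.911: |R|=1.82794 >1
  x=-1.760: |R|=1.56320 >1
So |R|<1 on (-1.3333, 0).

z* = -1.3333.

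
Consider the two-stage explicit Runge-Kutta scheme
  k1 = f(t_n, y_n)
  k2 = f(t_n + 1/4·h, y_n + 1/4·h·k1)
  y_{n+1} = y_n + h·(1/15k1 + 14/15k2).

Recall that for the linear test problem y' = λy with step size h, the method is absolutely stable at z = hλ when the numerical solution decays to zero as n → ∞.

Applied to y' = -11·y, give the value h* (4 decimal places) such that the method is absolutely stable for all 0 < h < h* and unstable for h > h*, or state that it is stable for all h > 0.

(-4.2857,0); λ=-11 ⇒ h* = (30/7)/11 = 0.3896.

With y'=λy (z=hλ):
  k1=λy_n ⇒ h·k1=z·y_n;  k2=λ(1+1/4z)y_n ⇒ h·k2=z(1+1/4z)y_n
  y_{n+1}/y_n = 1 + 1/15z + 14/15z(1+1/4z) = 1 + z + 7/30z²
  R(z) = 1 + z + 7/30z².

Solve |R(x)|<1 on ℝ⁻.
x=-0.91: |R|=0.2832
R=1: x+7/30x²=0 ⇒ x=−30/7=-4.2857; min R=1−1/(4·7/30)=-0.0714>−1
Confirm numerically:
  x=-2.904: |R|=0.06375 <1
  x=-2.814: |R|=0.03367 <1
  x=-2.387: |R|=0.05752 <1
  x=-4.717: |R|=1.47469 >1
  x=-4.307: |R|=1.02139 >1
So |R|<1 on (-4.2857, 0).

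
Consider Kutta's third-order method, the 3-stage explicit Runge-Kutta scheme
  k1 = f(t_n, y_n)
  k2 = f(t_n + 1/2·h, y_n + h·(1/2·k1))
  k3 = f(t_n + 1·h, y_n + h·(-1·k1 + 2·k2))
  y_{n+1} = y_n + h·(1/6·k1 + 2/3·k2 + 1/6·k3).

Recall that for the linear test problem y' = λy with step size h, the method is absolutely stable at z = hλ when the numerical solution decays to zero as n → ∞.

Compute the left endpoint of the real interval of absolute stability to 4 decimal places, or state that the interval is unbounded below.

Test eqn y'=λy, z=hλ:
  order 3, 3-stage ⇒ R(z)=1+z+z^2/2+z^3/6
  (e.g. R(-0.61)=0.53822, |R|=0.53822)

Find x<0 with |R(x)|<1.
x=-0.61: |R|=0.5382
|R(-2.57)|=1.0966 |R(-1.67)|=0.0518 |R(-1.2)|=0.2320
Bisect:
  x_lo=-3.0286 |R|=2.0723  x_hi=-0.1180 |R|=0.8887
  mid=-1.57329 |R|=0.01528 →hi
  mid=-2.30094 |R|=0.68410 →hi
  mid=-2.66477 |R|=1.26802 →lo
  mid=-2.48286 |R|=0.95153 →hi
  mid=-2.57381 |R|=1.10327 →lo
  mid=-2.52833 |R|=1.02582 →lo
  mid=-2.50560 |R|=0.98828 →hi
  mid=-2.51697 |R|=1.00695 →lo
  mid=-2.51128 |R|=0.99759 →hi
  mid=-2.51412 |R|=1.00227 →lo
  ...
  [-2.51288,-2.51270] ⇒ x*=-2.5127
So |R|<1 on (-2.5127, 0).

z* = -2.5127.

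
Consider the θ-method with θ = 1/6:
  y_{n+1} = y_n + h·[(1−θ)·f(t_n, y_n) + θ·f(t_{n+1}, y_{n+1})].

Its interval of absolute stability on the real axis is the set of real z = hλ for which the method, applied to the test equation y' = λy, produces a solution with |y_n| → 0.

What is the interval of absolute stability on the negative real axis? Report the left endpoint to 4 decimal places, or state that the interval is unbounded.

On y'=λy, z=hλ:
  y_{n+1} = y_n + z·[5/6·y_n + 1/6·y_{n+1}] ⇒ (1 − 1/6z)y_{n+1} = (1 + 5/6z)y_n
  so R(z) = (1 + 5/6z)/(1 − 1/6z).

Need |R(x)|<1, x<0.
x=-1.79: |R|=0.3787
R=−1: 1+5/6x = −1+1/6x ⇒ -2/3x=2 ⇒ x=2/(-2/3)=-3.0000
Confirm numerically:
  x=-2.746: |R|=0.88383 <1
  x=-2.578: |R|=0.80322 <1
  x=-2.212: |R|=0.61617 <1
  x=-1.431: |R|=0.15543 <1
  x=-3.332: |R|=1.14231 >1
  x=-3.274: |R|=1.11818 >1
  x=-3.131: |R|=1.05739 >1
So |R|<1 on (-3.0000, 0).

z∈(-3.0000,0).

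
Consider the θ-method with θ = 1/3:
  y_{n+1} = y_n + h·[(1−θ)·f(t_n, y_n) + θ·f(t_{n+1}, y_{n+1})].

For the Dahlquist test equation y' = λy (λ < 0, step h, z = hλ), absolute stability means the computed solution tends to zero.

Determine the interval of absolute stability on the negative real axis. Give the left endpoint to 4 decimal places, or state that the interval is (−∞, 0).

z∈(-6.0000,0).

With y'=λy (z=hλ):
  y_{n+1} = y_n + z·[2/3·y_n + 1/3·y_{n+1}] ⇒ (1 − 1/3z)y_{n+1} = (1 + 2/3z)y_n
  ⇒ R(z) = (1 + 2/3z)/(1 − 1/3z).

Find x<0 with |R(x)|<1.
x=-1.74: |R|=0.1013
R=−1: 1+2/3x = −1+1/3x ⇒ -1/3x=2 ⇒ x=2/(-1/3)=-6.0000
Confirm numerically:
  x=-5.290: |R|=0.91435 <1
  x=-4.903: |R|=0.86119 <1
  x=-4.073: |R|=0.72756 <1
  x=-2.914: |R|=0.47819 <1
  x=-6.085: |R|=1.00936 >1
  x=-6.056: |R|=1.00618 >1
Stable set (-6.0000, 0).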